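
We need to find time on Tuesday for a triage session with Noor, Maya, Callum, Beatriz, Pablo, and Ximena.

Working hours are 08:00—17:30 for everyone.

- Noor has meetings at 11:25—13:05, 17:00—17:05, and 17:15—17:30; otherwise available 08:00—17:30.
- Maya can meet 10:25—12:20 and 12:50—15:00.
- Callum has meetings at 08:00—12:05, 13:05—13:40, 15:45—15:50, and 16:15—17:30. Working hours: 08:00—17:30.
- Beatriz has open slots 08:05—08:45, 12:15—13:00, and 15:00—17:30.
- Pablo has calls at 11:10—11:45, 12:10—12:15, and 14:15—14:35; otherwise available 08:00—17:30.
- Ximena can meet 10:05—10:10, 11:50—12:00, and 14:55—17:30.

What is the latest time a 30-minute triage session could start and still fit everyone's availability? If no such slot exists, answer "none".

none

Noor free within 08:00–17:30: 08:00–11:25, 13:05–17:00, 17:05–17:15.
Callum free within 08:00–17:30: 12:05–13:05, 13:40–15:45, 15:50–16:15.
Pablo free within 08:00–17:30: 08:00–11:10, 11:45–12:10, 12:15–14:15, 14:35–17:30.
Noor ∩ Maya: 10:25–11:25, 13:05–15:00.
Noor ∩ Maya ∩ Callum: 13:40–15:00.
Noor ∩ Maya ∩ Callum ∩ Beatriz: (none).
Noor ∩ Maya ∩ Callum ∩ Beatriz ∩ Pablo: (none).
Noor ∩ Maya ∩ Callum ∩ Beatriz ∩ Pablo ∩ Ximena: (none).
Windows ≥ 30 min: (none).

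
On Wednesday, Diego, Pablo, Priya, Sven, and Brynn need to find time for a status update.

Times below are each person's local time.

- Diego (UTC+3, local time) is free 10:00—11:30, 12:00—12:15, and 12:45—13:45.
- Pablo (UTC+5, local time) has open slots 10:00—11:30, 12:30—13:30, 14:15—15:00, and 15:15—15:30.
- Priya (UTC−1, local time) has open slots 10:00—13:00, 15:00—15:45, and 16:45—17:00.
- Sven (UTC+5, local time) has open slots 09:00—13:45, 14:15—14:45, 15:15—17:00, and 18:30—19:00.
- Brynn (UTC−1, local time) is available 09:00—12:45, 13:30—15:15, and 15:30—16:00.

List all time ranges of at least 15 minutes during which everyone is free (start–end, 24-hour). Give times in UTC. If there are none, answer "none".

none

Diego → UTC: 07:00–08:30, 09:00–09:15, 09:45–10:45.
Pablo → UTC: 05:00–06:30, 07:30–08:30, 09:15–10:00, 10:15–10:30.
Priya → UTC: 11:00–14:00, 16:00–16:45, 17:45–18:00.
Sven → UTC: 04:00–08:45, 09:15–09:45, 10:15–12:00, 13:30–14:00.
Brynn → UTC: 10:00–13:45, 14:30–16:15, 16:30–17:00.
Diego ∩ Pablo: 07:30–08:30, 09:45–10:00, 10:15–10:30.
Diego ∩ Pablo ∩ Priya: (none).
Diego ∩ Pablo ∩ Priya ∩ Sven: (none).
Diego ∩ Pablo ∩ Priya ∩ Sven ∩ Brynn: (none).
Windows ≥ 15 min: (none).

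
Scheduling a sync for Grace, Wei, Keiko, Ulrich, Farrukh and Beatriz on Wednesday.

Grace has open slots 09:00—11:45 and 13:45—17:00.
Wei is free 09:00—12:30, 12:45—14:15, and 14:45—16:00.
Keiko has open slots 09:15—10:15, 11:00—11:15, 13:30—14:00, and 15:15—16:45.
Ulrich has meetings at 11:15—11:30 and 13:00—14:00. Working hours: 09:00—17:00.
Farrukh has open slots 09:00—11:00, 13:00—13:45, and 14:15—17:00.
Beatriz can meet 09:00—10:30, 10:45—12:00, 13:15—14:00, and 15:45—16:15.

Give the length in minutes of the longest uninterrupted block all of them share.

Ulrich free within 09:00–17:00: 09:00–11:15, 11:30–13:00, 14:00–17:00.
Grace ∩ Wei: 09:00–11:45, 13:45–14:15, 14:45–16:00.
Grace ∩ Wei ∩ Keiko: 09:15–10:15, 11:00–11:15, 13:45–14:00, 15:15–16:00.
Grace ∩ Wei ∩ Keiko ∩ Ulrich: 09:15–10:15, 11:00–11:15, 15:15–16:00.
Grace ∩ Wei ∩ Keiko ∩ Ulrich ∩ Farrukh: 09:15–10:15, 15:15–16:00.
Grace ∩ Wei ∩ Keiko ∩ Ulrich ∩ Farrukh ∩ Beatriz: 09:15–10:15, 15:45–16:00.
Common window lengths: 60, 15 min; longest is 60.

60 minutes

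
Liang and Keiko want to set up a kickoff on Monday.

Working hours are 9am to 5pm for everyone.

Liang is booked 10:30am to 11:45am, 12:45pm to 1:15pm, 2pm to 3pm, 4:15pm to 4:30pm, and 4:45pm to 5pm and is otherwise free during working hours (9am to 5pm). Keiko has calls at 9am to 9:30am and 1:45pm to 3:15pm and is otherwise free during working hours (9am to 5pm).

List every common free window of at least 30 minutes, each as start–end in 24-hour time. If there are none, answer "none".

09:30–10:30, 11:45–12:45, 13:15–13:45, 15:15–16:15

Liang free within 09:00–17:00: 09:00–10:30, 11:45–12:45, 13:15–14:00, 15:00–16:15, 16:30–16:45.
Keiko free within 09:00–17:00: 09:30–13:45, 15:15–17:00.
Liang ∩ Keiko: 09:30–10:30, 11:45–12:45, 13:15–13:45, 15:15–16:15, 16:30–16:45.
Windows ≥ 30 min: 09:30–10:30, 11:45–12:45, 13:15–13:45, 15:15–16:15.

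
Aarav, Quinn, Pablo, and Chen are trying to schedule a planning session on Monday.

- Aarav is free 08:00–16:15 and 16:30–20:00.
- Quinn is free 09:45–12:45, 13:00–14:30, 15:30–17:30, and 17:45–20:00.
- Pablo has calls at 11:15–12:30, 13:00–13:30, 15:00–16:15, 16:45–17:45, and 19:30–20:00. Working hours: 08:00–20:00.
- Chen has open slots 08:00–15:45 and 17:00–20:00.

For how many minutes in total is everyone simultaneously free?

270 minutes

Pablo free within 08:00–20:00: 08:00–11:15, 12:30–13:00, 13:30–15:00, 16:15–16:45, 17:45–19:30.
Aarav ∩ Quinn: 09:45–12:45, 13:00–14:30, 15:30–16:15, 16:30–17:30, 17:45–20:00.
Aarav ∩ Quinn ∩ Pablo: 09:45–11:15, 12:30–12:45, 13:30–14:30, 16:30–16:45, 17:45–19:30.
Aarav ∩ Quinn ∩ Pablo ∩ Chen: 09:45–11:15, 12:30–12:45, 13:30–14:30, 17:45–19:30.
Total common minutes: 90 + 15 + 60 + 105 = 270.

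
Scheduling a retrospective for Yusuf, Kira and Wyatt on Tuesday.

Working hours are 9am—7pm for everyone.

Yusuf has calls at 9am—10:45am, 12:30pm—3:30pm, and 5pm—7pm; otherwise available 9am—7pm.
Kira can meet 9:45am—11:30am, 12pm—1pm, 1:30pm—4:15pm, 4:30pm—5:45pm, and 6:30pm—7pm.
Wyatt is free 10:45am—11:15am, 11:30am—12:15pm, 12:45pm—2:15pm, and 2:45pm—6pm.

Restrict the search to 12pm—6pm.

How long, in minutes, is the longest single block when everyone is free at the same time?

45 minutes

Yusuf free within 09:00–19:00: 10:45–12:30, 15:30–17:00.
Yusuf ∩ Kira: 10:45–11:30, 12:00–12:30, 15:30–16:15, 16:30–17:00.
Yusuf ∩ Kira ∩ Wyatt: 10:45–11:15, 12:00–12:15, 15:30–16:15, 16:30–17:00.
Restricted to 12:00–18:00: 12:00–12:15, 15:30–16:15, 16:30–17:00.
Common window lengths: 15, 45, 30 min; longest is 45.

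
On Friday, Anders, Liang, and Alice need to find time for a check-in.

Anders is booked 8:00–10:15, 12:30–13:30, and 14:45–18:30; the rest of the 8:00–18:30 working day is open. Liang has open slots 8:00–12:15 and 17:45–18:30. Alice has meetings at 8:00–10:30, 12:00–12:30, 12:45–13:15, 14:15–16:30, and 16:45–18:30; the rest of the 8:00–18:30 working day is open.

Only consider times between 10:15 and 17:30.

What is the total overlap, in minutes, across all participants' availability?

90 minutes

Anders free within 08:00–18:30: 10:15–12:30, 13:30–14:45.
Alice free within 08:00–18:30: 10:30–12:00, 12:30–12:45, 13:15–14:15, 16:30–16:45.
Anders ∩ Liang: 10:15–12:15.
Anders ∩ Liang ∩ Alice: 10:30–12:00.
Restricted to 10:15–17:30: 10:30–12:00.
Total common minutes: 90.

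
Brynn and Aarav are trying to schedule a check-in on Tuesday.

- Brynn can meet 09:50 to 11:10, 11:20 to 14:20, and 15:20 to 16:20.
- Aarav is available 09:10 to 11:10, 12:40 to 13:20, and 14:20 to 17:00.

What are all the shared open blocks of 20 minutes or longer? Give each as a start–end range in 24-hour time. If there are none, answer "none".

09:50–11:10, 12:40–13:20, 15:20–16:20

Brynn ∩ Aarav: 09:50–11:10, 12:40–13:20, 15:20–16:20.
Windows ≥ 20 min: 09:50–11:10, 12:40–13:20, 15:20–16:20.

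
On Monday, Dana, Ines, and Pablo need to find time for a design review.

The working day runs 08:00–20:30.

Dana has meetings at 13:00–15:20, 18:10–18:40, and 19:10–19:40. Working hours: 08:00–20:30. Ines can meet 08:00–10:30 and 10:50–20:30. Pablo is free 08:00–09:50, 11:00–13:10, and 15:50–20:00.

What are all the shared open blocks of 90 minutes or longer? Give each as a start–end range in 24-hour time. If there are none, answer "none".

08:00–09:50, 11:00–13:00, 15:50–18:10

Dana free within 08:00–20:30: 08:00–13:00, 15:20–18:10, 18:40–19:10, 19:40–20:30.
Dana ∩ Ines: 08:00–10:30, 10:50–13:00, 15:20–18:10, 18:40–19:10, 19:40–20:30.
Dana ∩ Ines ∩ Pablo: 08:00–09:50, 11:00–13:00, 15:50–18:10, 18:40–19:10, 19:40–20:00.
Windows ≥ 90 min: 08:00–09:50, 11:00–13:00, 15:50–18:10.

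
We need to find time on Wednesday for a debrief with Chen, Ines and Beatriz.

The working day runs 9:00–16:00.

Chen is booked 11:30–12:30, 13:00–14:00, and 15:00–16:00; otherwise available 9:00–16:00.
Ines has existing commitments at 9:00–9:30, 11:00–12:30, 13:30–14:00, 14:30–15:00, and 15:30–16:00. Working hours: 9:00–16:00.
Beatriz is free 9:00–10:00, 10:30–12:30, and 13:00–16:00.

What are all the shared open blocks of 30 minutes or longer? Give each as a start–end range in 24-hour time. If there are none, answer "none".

09:30–10:00, 10:30–11:00, 14:00–14:30

Chen free within 09:00–16:00: 09:00–11:30, 12:30–13:00, 14:00–15:00.
Ines free within 09:00–16:00: 09:30–11:00, 12:30–13:30, 14:00–14:30, 15:00–15:30.
Chen ∩ Ines: 09:30–11:00, 12:30–13:00, 14:00–14:30.
Chen ∩ Ines ∩ Beatriz: 09:30–10:00, 10:30–11:00, 14:00–14:30.
Windows ≥ 30 min: 09:30–10:00, 10:30–11:00, 14:00–14:30.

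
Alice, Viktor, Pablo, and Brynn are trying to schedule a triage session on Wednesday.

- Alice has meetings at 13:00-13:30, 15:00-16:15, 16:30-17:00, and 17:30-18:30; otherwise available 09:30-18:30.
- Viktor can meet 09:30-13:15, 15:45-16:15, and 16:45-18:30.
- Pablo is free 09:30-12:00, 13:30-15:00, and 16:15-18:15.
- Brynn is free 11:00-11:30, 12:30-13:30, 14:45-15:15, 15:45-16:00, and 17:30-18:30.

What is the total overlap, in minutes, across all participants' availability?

Alice free within 09:30–18:30: 09:30–13:00, 13:30–15:00, 16:15–16:30, 17:00–17:30.
Alice ∩ Viktor: 09:30–13:00, 17:00–17:30.
Alice ∩ Viktor ∩ Pablo: 09:30–12:00, 17:00–17:30.
Alice ∩ Viktor ∩ Pablo ∩ Brynn: 11:00–11:30.
Total common minutes: 30.

30 minutes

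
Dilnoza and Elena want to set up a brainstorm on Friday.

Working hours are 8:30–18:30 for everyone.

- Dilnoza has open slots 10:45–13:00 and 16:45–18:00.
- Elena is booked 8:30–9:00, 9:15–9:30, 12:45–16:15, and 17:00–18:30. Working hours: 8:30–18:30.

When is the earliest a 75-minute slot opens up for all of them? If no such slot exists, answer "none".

Elena free within 08:30–18:30: 09:00–09:15, 09:30–12:45, 16:15–17:00.
Dilnoza ∩ Elena: 10:45–12:45, 16:45–17:00.
Windows ≥ 75 min: 10:45–12:45.
Earliest such window starts at 10:45.

10:45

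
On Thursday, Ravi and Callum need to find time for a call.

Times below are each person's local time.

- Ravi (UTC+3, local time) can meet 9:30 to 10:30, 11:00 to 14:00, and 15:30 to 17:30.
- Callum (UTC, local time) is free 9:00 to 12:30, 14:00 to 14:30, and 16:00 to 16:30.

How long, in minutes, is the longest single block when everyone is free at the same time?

120 minutes

Ravi → UTC: 06:30–07:30, 08:00–11:00, 12:30–14:30.
Callum → UTC: 09:00–12:30, 14:00–14:30, 16:00–16:30.
Ravi ∩ Callum: 09:00–11:00, 14:00–14:30.
Common window lengths: 120, 30 min; longest is 120.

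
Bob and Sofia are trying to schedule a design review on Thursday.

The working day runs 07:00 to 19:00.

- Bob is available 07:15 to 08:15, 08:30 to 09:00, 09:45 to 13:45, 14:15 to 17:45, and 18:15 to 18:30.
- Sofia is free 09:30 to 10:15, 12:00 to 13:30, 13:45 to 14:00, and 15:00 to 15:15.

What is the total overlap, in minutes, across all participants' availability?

Bob ∩ Sofia: 09:45–10:15, 12:00–13:30, 15:00–15:15.
Total common minutes: 30 + 90 + 15 = 135.

135 minutes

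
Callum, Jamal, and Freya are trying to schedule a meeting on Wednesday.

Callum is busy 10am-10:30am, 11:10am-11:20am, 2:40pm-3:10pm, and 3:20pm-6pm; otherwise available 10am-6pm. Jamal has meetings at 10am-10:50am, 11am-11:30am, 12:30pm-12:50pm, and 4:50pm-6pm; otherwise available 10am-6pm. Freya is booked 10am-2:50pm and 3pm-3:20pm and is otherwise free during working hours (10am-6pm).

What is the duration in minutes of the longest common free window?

Callum free within 10:00–18:00: 10:30–11:10, 11:20–14:40, 15:10–15:20.
Jamal free within 10:00–18:00: 10:50–11:00, 11:30–12:30, 12:50–16:50.
Freya free within 10:00–18:00: 14:50–15:00, 15:20–18:00.
Callum ∩ Jamal: 10:50–11:00, 11:30–12:30, 12:50–14:40, 15:10–15:20.
Callum ∩ Jamal ∩ Freya: (none).
No common window.

0 minutes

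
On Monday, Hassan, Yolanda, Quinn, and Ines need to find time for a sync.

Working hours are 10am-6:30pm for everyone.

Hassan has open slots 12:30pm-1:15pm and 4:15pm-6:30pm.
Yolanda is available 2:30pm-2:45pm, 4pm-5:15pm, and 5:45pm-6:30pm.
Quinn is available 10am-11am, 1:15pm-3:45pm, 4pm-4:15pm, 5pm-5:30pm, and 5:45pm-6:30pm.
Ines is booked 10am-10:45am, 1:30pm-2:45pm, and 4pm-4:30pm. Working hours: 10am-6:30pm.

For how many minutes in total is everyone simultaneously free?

Ines free within 10:00–18:30: 10:45–13:30, 14:45–16:00, 16:30–18:30.
Hassan ∩ Yolanda: 16:15–17:15, 17:45–18:30.
Hassan ∩ Yolanda ∩ Quinn: 17:00–17:15, 17:45–18:30.
Hassan ∩ Yolanda ∩ Quinn ∩ Ines: 17:00–17:15, 17:45–18:30.
Total common minutes: 15 + 45 = 60.

60 minutes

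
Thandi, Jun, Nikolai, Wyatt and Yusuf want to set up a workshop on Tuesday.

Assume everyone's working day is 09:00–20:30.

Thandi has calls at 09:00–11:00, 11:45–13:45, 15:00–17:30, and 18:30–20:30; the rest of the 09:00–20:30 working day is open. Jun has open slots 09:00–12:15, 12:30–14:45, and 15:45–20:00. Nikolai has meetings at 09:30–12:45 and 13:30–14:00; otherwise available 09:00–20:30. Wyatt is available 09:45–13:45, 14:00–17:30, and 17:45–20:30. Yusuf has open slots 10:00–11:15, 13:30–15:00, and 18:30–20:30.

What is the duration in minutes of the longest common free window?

Thandi free within 09:00–20:30: 11:00–11:45, 13:45–15:00, 17:30–18:30.
Nikolai free within 09:00–20:30: 09:00–09:30, 12:45–13:30, 14:00–20:30.
Thandi ∩ Jun: 11:00–11:45, 13:45–14:45, 17:30–18:30.
Thandi ∩ Jun ∩ Nikolai: 14:00–14:45, 17:30–18:30.
Thandi ∩ Jun ∩ Nikolai ∩ Wyatt: 14:00–14:45, 17:45–18:30.
Thandi ∩ Jun ∩ Nikolai ∩ Wyatt ∩ Yusuf: 14:00–14:45.
Single common window of 45 minutes.

45 minutes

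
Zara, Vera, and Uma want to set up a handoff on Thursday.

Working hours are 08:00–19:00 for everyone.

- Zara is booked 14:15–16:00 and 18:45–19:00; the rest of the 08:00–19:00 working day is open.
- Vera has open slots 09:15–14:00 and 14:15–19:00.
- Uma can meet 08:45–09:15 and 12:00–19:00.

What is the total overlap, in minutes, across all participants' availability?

285 minutes

Zara free within 08:00–19:00: 08:00–14:15, 16:00–18:45.
Zara ∩ Vera: 09:15–14:00, 16:00–18:45.
Zara ∩ Vera ∩ Uma: 12:00–14:00, 16:00–18:45.
Total common minutes: 120 + 165 = 285.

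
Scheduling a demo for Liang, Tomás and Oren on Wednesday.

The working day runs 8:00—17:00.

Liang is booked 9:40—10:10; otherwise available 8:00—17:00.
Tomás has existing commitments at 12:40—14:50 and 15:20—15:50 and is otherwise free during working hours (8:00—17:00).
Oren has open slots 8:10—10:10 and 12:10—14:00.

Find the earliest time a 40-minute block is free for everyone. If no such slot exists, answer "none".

08:10

Liang free within 08:00–17:00: 08:00–09:40, 10:10–17:00.
Tomás free within 08:00–17:00: 08:00–12:40, 14:50–15:20, 15:50–17:00.
Liang ∩ Tomás: 08:00–09:40, 10:10–12:40, 14:50–15:20, 15:50–17:00.
Liang ∩ Tomás ∩ Oren: 08:10–09:40, 12:10–12:40.
Windows ≥ 40 min: 08:10–09:40.
Earliest such window starts at 08:10.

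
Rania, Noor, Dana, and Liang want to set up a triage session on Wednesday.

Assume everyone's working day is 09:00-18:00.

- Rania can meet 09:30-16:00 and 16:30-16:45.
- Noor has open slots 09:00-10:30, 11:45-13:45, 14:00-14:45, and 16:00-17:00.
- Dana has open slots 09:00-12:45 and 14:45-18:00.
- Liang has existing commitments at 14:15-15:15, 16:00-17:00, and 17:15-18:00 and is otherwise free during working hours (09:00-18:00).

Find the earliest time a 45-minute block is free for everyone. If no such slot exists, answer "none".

09:30

Liang free within 09:00–18:00: 09:00–14:15, 15:15–16:00, 17:00–17:15.
Rania ∩ Noor: 09:30–10:30, 11:45–13:45, 14:00–14:45, 16:30–16:45.
Rania ∩ Noor ∩ Dana: 09:30–10:30, 11:45–12:45, 16:30–16:45.
Rania ∩ Noor ∩ Dana ∩ Liang: 09:30–10:30, 11:45–12:45.
Windows ≥ 45 min: 09:30–10:30, 11:45–12:45.
Earliest such window starts at 09:30.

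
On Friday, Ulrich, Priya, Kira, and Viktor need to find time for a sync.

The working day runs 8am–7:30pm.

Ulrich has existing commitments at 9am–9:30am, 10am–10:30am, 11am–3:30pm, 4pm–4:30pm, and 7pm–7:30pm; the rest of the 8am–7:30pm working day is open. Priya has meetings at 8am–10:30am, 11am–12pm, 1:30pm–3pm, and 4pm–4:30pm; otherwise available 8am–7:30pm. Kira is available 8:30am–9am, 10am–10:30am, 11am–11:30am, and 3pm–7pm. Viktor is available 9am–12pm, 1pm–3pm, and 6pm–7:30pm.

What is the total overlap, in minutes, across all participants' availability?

60 minutes

Ulrich free within 08:00–19:30: 08:00–09:00, 09:30–10:00, 10:30–11:00, 15:30–16:00, 16:30–19:00.
Priya free within 08:00–19:30: 10:30–11:00, 12:00–13:30, 15:00–16:00, 16:30–19:30.
Ulrich ∩ Priya: 10:30–11:00, 15:30–16:00, 16:30–19:00.
Ulrich ∩ Priya ∩ Kira: 15:30–16:00, 16:30–19:00.
Ulrich ∩ Priya ∩ Kira ∩ Viktor: 18:00–19:00.
Total common minutes: 60.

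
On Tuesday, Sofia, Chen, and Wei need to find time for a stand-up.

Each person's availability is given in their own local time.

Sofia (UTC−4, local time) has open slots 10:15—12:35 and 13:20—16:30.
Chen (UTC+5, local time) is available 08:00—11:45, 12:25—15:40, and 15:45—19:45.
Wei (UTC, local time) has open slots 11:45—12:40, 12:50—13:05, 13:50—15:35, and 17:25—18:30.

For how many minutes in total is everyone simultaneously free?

Sofia → UTC: 14:15–16:35, 17:20–20:30.
Chen → UTC: 03:00–06:45, 07:25–10:40, 10:45–14:45.
Wei → UTC: 11:45–12:40, 12:50–13:05, 13:50–15:35, 17:25–18:30.
Sofia ∩ Chen: 14:15–14:45.
Sofia ∩ Chen ∩ Wei: 14:15–14:45.
Total common minutes: 30.

30 minutes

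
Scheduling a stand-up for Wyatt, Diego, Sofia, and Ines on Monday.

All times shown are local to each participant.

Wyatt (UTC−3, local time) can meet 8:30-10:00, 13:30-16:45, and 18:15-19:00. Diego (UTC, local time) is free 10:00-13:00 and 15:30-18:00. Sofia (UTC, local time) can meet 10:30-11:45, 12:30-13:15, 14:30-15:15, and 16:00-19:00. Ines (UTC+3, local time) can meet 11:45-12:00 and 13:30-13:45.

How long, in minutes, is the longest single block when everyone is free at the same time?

Wyatt → UTC: 11:30–13:00, 16:30–19:45, 21:15–22:00.
Diego → UTC: 10:00–13:00, 15:30–18:00.
Sofia → UTC: 10:30–11:45, 12:30–13:15, 14:30–15:15, 16:00–19:00.
Ines → UTC: 08:45–09:00, 10:30–10:45.
Wyatt ∩ Diego: 11:30–13:00, 16:30–18:00.
Wyatt ∩ Diego ∩ Sofia: 11:30–11:45, 12:30–13:00, 16:30–18:00.
Wyatt ∩ Diego ∩ Sofia ∩ Ines: (none).
No common window.

0 minutes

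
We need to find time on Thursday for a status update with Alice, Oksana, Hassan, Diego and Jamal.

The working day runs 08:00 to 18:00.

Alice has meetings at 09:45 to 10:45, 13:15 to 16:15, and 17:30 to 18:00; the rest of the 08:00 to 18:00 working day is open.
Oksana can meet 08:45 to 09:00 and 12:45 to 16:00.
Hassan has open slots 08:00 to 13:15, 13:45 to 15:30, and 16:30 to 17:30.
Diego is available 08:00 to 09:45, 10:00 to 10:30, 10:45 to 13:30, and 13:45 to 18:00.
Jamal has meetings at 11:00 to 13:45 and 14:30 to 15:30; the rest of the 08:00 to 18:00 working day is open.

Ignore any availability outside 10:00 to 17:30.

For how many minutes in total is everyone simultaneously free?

0 minutes

Alice free within 08:00–18:00: 08:00–09:45, 10:45–13:15, 16:15–17:30.
Jamal free within 08:00–18:00: 08:00–11:00, 13:45–14:30, 15:30–18:00.
Alice ∩ Oksana: 08:45–09:00, 12:45–13:15.
Alice ∩ Oksana ∩ Hassan: 08:45–09:00, 12:45–13:15.
Alice ∩ Oksana ∩ Hassan ∩ Diego: 08:45–09:00, 12:45–13:15.
Alice ∩ Oksana ∩ Hassan ∩ Diego ∩ Jamal: 08:45–09:00.
Restricted to 10:00–17:30: (none).
Total common minutes: 0.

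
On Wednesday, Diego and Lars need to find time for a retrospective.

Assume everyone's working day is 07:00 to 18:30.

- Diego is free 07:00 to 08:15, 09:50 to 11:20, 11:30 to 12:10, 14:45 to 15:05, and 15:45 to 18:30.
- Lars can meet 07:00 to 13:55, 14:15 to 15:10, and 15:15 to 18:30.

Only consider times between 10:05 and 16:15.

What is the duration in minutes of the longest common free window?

75 minutes

Diego ∩ Lars: 07:00–08:15, 09:50–11:20, 11:30–12:10, 14:45–15:05, 15:45–18:30.
Restricted to 10:05–16:15: 10:05–11:20, 11:30–12:10, 14:45–15:05, 15:45–16:15.
Common window lengths: 75, 40, 20, 30 min; longest is 75.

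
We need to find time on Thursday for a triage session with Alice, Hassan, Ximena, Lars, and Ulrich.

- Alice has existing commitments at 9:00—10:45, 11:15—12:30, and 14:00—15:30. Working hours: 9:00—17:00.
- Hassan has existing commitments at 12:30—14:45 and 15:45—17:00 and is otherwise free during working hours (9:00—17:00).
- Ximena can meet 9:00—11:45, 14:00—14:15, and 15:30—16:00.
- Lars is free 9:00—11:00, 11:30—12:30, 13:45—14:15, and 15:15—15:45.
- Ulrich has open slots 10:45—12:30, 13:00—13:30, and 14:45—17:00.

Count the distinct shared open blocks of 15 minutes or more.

2

Alice free within 09:00–17:00: 10:45–11:15, 12:30–14:00, 15:30–17:00.
Hassan free within 09:00–17:00: 09:00–12:30, 14:45–15:45.
Alice ∩ Hassan: 10:45–11:15, 15:30–15:45.
Alice ∩ Hassan ∩ Ximena: 10:45–11:15, 15:30–15:45.
Alice ∩ Hassan ∩ Ximena ∩ Lars: 10:45–11:00, 15:30–15:45.
Alice ∩ Hassan ∩ Ximena ∩ Lars ∩ Ulrich: 10:45–11:00, 15:30–15:45.
Windows ≥ 15 min: 10:45–11:00, 15:30–15:45.
That's 2 windows.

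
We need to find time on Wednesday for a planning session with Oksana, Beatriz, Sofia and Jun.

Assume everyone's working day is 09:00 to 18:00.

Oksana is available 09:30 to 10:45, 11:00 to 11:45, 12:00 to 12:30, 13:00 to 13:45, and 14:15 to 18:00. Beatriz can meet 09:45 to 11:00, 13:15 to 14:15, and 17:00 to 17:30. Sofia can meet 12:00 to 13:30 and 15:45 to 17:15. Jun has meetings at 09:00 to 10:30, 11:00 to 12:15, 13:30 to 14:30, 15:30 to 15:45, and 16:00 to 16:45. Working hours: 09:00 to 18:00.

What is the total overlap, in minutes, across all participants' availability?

30 minutes

Jun free within 09:00–18:00: 10:30–11:00, 12:15–13:30, 14:30–15:30, 15:45–16:00, 16:45–18:00.
Oksana ∩ Beatriz: 09:45–10:45, 13:15–13:45, 17:00–17:30.
Oksana ∩ Beatriz ∩ Sofia: 13:15–13:30, 17:00–17:15.
Oksana ∩ Beatriz ∩ Sofia ∩ Jun: 13:15–13:30, 17:00–17:15.
Total common minutes: 15 + 15 = 30.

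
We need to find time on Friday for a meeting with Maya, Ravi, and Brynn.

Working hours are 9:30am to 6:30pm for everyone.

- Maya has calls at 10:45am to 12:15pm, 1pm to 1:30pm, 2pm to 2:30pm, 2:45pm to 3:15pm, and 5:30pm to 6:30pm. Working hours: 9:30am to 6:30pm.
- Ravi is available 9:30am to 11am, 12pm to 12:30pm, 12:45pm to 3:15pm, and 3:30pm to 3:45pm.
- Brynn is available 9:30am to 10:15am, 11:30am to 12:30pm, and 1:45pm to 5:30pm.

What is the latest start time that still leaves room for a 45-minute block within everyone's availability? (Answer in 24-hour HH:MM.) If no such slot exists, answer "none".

Maya free within 09:30–18:30: 09:30–10:45, 12:15–13:00, 13:30–14:00, 14:30–14:45, 15:15–17:30.
Maya ∩ Ravi: 09:30–10:45, 12:15–12:30, 12:45–13:00, 13:30–14:00, 14:30–14:45, 15:30–15:45.
Maya ∩ Ravi ∩ Brynn: 09:30–10:15, 12:15–12:30, 13:45–14:00, 14:30–14:45, 15:30–15:45.
Windows ≥ 45 min: 09:30–10:15.
Latest start in the last window 09:30–10:15 is 10:15 − 45 min = 09:30.

09:30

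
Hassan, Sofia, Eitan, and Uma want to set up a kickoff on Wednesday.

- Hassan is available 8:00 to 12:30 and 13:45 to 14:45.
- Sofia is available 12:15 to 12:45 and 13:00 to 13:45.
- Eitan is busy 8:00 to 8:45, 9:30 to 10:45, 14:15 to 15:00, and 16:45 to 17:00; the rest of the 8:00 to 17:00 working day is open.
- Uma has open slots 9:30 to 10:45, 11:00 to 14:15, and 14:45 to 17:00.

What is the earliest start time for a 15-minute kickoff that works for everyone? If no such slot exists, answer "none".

12:15

Eitan free within 08:00–17:00: 08:45–09:30, 10:45–14:15, 15:00–16:45.
Hassan ∩ Sofia: 12:15–12:30.
Hassan ∩ Sofia ∩ Eitan: 12:15–12:30.
Hassan ∩ Sofia ∩ Eitan ∩ Uma: 12:15–12:30.
Windows ≥ 15 min: 12:15–12:30.
Earliest such window starts at 12:15.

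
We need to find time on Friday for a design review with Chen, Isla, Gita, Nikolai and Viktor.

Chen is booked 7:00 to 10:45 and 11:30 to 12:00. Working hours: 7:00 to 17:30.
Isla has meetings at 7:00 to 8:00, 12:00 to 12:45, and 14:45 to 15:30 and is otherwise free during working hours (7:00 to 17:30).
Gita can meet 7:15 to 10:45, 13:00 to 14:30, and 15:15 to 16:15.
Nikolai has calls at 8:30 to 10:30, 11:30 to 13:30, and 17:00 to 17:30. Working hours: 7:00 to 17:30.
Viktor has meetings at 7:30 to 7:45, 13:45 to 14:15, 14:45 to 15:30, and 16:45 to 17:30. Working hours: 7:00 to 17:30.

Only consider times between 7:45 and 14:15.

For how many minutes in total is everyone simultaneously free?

Chen free within 07:00–17:30: 10:45–11:30, 12:00–17:30.
Isla free within 07:00–17:30: 08:00–12:00, 12:45–14:45, 15:30–17:30.
Nikolai free within 07:00–17:30: 07:00–08:30, 10:30–11:30, 13:30–17:00.
Viktor free within 07:00–17:30: 07:00–07:30, 07:45–13:45, 14:15–14:45, 15:30–16:45.
Chen ∩ Isla: 10:45–11:30, 12:45–14:45, 15:30–17:30.
Chen ∩ Isla ∩ Gita: 13:00–14:30, 15:30–16:15.
Chen ∩ Isla ∩ Gita ∩ Nikolai: 13:30–14:30, 15:30–16:15.
Chen ∩ Isla ∩ Gita ∩ Nikolai ∩ Viktor: 13:30–13:45, 14:15–14:30, 15:30–16:15.
Restricted to 07:45–14:15: 13:30–13:45.
Total common minutes: 15.

15 minutes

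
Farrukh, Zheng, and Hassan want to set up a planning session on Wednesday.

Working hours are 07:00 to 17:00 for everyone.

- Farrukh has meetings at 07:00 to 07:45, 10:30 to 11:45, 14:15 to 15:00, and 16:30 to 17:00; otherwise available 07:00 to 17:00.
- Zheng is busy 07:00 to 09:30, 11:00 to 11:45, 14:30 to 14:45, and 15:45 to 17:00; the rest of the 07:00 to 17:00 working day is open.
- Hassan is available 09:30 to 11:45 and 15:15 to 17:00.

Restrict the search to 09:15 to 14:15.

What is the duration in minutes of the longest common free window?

Farrukh free within 07:00–17:00: 07:45–10:30, 11:45–14:15, 15:00–16:30.
Zheng free within 07:00–17:00: 09:30–11:00, 11:45–14:30, 14:45–15:45.
Farrukh ∩ Zheng: 09:30–10:30, 11:45–14:15, 15:00–15:45.
Farrukh ∩ Zheng ∩ Hassan: 09:30–10:30, 15:15–15:45.
Restricted to 09:15–14:15: 09:30–10:30.
Single common window of 60 minutes.

60 minutes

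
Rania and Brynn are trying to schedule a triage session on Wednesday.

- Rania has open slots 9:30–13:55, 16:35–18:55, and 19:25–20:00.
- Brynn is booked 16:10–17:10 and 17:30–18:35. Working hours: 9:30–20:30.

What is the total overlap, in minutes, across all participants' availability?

Brynn free within 09:30–20:30: 09:30–16:10, 17:10–17:30, 18:35–20:30.
Rania ∩ Brynn: 09:30–13:55, 17:10–17:30, 18:35–18:55, 19:25–20:00.
Total common minutes: 265 + 20 + 20 + 35 = 340.

340 minutes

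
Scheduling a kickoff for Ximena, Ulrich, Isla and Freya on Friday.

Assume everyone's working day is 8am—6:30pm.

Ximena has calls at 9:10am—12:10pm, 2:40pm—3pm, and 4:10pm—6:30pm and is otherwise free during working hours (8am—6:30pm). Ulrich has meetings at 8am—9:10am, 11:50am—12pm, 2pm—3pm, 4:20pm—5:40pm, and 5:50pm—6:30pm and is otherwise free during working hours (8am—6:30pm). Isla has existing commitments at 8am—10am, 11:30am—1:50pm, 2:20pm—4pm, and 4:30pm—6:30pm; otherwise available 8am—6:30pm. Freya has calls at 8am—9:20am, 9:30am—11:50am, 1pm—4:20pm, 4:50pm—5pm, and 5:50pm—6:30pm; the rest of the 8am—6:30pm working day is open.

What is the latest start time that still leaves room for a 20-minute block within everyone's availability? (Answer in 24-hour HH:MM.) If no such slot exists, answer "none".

Ximena free within 08:00–18:30: 08:00–09:10, 12:10–14:40, 15:00–16:10.
Ulrich free within 08:00–18:30: 09:10–11:50, 12:00–14:00, 15:00–16:20, 17:40–17:50.
Isla free within 08:00–18:30: 10:00–11:30, 13:50–14:20, 16:00–16:30.
Freya free within 08:00–18:30: 09:20–09:30, 11:50–13:00, 16:20–16:50, 17:00–17:50.
Ximena ∩ Ulrich: 12:10–14:00, 15:00–16:10.
Ximena ∩ Ulrich ∩ Isla: 13:50–14:00, 16:00–16:10.
Ximena ∩ Ulrich ∩ Isla ∩ Freya: (none).
Windows ≥ 20 min: (none).

none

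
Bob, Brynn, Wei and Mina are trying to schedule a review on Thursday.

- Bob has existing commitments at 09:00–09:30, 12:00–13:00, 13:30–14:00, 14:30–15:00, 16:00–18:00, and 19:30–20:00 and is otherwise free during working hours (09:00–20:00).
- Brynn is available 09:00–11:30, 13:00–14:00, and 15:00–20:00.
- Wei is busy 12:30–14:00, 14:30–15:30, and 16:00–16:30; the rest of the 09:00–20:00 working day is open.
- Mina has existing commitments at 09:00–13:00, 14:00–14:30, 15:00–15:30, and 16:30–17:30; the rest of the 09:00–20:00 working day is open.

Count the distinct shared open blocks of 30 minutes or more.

Bob free within 09:00–20:00: 09:30–12:00, 13:00–13:30, 14:00–14:30, 15:00–16:00, 18:00–19:30.
Wei free within 09:00–20:00: 09:00–12:30, 14:00–14:30, 15:30–16:00, 16:30–20:00.
Mina free within 09:00–20:00: 13:00–14:00, 14:30–15:00, 15:30–16:30, 17:30–20:00.
Bob ∩ Brynn: 09:30–11:30, 13:00–13:30, 15:00–16:00, 18:00–19:30.
Bob ∩ Brynn ∩ Wei: 09:30–11:30, 15:30–16:00, 18:00–19:30.
Bob ∩ Brynn ∩ Wei ∩ Mina: 15:30–16:00, 18:00–19:30.
Windows ≥ 30 min: 15:30–16:00, 18:00–19:30.
That's 2 windows.

2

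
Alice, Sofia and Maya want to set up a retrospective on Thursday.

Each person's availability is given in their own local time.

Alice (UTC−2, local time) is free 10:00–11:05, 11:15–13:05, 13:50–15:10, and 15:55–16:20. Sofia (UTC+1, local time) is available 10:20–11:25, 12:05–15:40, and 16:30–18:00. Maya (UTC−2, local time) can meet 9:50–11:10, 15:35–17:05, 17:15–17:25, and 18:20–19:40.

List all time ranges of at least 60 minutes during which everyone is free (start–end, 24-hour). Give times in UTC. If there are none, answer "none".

12:00–13:05

Alice → UTC: 12:00–13:05, 13:15–15:05, 15:50–17:10, 17:55–18:20.
Sofia → UTC: 09:20–10:25, 11:05–14:40, 15:30–17:00.
Maya → UTC: 11:50–13:10, 17:35–19:05, 19:15–19:25, 20:20–21:40.
Alice ∩ Sofia: 12:00–13:05, 13:15–14:40, 15:50–17:00.
Alice ∩ Sofia ∩ Maya: 12:00–13:05.
Windows ≥ 60 min: 12:00–13:05.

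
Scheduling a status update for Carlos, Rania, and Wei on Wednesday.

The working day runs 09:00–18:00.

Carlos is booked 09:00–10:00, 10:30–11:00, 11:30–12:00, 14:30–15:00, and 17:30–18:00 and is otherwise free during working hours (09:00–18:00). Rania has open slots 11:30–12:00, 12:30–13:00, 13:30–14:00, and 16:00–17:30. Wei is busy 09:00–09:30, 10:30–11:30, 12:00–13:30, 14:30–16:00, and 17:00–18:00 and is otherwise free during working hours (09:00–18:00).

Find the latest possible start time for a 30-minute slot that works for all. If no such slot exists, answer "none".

16:30

Carlos free within 09:00–18:00: 10:00–10:30, 11:00–11:30, 12:00–14:30, 15:00–17:30.
Wei free within 09:00–18:00: 09:30–10:30, 11:30–12:00, 13:30–14:30, 16:00–17:00.
Carlos ∩ Rania: 12:30–13:00, 13:30–14:00, 16:00–17:30.
Carlos ∩ Rania ∩ Wei: 13:30–14:00, 16:00–17:00.
Windows ≥ 30 min: 13:30–14:00, 16:00–17:00.
Latest start in the last window 16:00–17:00 is 17:00 − 30 min = 16:30.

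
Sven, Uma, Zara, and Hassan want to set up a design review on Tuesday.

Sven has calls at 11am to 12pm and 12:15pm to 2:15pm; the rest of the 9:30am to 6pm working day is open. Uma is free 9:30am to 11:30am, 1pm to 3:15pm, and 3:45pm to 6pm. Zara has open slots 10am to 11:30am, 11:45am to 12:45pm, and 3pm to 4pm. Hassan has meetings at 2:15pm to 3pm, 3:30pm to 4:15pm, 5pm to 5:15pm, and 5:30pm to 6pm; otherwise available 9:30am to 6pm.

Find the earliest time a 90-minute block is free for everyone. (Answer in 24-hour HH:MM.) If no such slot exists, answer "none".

none

Sven free within 09:30–18:00: 09:30–11:00, 12:00–12:15, 14:15–18:00.
Hassan free within 09:30–18:00: 09:30–14:15, 15:00–15:30, 16:15–17:00, 17:15–17:30.
Sven ∩ Uma: 09:30–11:00, 14:15–15:15, 15:45–18:00.
Sven ∩ Uma ∩ Zara: 10:00–11:00, 15:00–15:15, 15:45–16:00.
Sven ∩ Uma ∩ Zara ∩ Hassan: 10:00–11:00, 15:00–15:15.
Windows ≥ 90 min: (none).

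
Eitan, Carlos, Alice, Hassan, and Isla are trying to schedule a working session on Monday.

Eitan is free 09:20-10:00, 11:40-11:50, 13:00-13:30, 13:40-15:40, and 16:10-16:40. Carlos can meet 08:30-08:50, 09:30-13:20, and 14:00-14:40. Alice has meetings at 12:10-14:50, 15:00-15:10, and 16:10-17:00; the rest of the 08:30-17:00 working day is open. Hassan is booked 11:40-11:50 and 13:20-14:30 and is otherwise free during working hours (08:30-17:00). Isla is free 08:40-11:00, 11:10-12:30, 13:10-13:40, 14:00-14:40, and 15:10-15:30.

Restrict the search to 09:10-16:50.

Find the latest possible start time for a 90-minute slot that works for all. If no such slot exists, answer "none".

Alice free within 08:30–17:00: 08:30–12:10, 14:50–15:00, 15:10–16:10.
Hassan free within 08:30–17:00: 08:30–11:40, 11:50–13:20, 14:30–17:00.
Eitan ∩ Carlos: 09:30–10:00, 11:40–11:50, 13:00–13:20, 14:00–14:40.
Eitan ∩ Carlos ∩ Alice: 09:30–10:00, 11:40–11:50.
Eitan ∩ Carlos ∩ Alice ∩ Hassan: 09:30–10:00.
Eitan ∩ Carlos ∩ Alice ∩ Hassan ∩ Isla: 09:30–10:00.
Restricted to 09:10–16:50: 09:30–10:00.
Windows ≥ 90 min: (none).

none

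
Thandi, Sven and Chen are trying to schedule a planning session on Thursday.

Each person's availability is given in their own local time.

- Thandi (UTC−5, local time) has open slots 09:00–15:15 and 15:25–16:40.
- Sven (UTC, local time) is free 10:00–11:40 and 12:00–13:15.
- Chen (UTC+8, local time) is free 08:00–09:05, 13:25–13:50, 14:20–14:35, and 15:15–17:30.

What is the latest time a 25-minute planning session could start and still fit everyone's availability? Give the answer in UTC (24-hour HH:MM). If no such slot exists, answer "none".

Thandi → UTC: 14:00–20:15, 20:25–21:40.
Sven → UTC: 10:00–11:40, 12:00–13:15.
Chen → UTC: 00:00–01:05, 05:25–05:50, 06:20–06:35, 07:15–09:30.
Thandi ∩ Sven: (none).
Thandi ∩ Sven ∩ Chen: (none).
Windows ≥ 25 min: (none).

none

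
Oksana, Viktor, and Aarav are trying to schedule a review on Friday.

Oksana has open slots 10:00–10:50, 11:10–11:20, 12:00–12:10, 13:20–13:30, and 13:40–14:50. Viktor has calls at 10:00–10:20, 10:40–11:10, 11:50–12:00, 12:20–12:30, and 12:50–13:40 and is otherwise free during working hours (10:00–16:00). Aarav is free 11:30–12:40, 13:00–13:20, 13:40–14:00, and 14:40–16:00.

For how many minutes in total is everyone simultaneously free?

40 minutes

Viktor free within 10:00–16:00: 10:20–10:40, 11:10–11:50, 12:00–12:20, 12:30–12:50, 13:40–16:00.
Oksana ∩ Viktor: 10:20–10:40, 11:10–11:20, 12:00–12:10, 13:40–14:50.
Oksana ∩ Viktor ∩ Aarav: 12:00–12:10, 13:40–14:00, 14:40–14:50.
Total common minutes: 10 + 20 + 10 = 40.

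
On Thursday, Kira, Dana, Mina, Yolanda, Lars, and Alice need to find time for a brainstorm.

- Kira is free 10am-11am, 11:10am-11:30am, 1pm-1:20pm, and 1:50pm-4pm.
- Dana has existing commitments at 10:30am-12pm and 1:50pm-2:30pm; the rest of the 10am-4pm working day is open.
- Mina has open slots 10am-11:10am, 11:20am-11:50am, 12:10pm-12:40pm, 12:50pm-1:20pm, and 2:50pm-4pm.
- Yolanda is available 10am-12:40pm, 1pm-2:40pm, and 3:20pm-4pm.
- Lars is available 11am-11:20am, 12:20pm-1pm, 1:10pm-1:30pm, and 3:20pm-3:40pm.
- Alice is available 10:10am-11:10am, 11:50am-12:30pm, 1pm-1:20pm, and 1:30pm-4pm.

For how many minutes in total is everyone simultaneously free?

30 minutes

Dana free within 10:00–16:00: 10:00–10:30, 12:00–13:50, 14:30–16:00.
Kira ∩ Dana: 10:00–10:30, 13:00–13:20, 14:30–16:00.
Kira ∩ Dana ∩ Mina: 10:00–10:30, 13:00–13:20, 14:50–16:00.
Kira ∩ Dana ∩ Mina ∩ Yolanda: 10:00–10:30, 13:00–13:20, 15:20–16:00.
Kira ∩ Dana ∩ Mina ∩ Yolanda ∩ Lars: 13:10–13:20, 15:20–15:40.
Kira ∩ Dana ∩ Mina ∩ Yolanda ∩ Lars ∩ Alice: 13:10–13:20, 15:20–15:40.
Total common minutes: 10 + 20 = 30.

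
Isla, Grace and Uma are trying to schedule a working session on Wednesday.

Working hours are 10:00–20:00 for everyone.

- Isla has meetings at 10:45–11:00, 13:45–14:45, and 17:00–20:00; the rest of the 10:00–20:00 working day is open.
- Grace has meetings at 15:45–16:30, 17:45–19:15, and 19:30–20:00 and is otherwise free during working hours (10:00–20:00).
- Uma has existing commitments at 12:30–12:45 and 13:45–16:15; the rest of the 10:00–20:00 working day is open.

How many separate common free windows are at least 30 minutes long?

4

Isla free within 10:00–20:00: 10:00–10:45, 11:00–13:45, 14:45–17:00.
Grace free within 10:00–20:00: 10:00–15:45, 16:30–17:45, 19:15–19:30.
Uma free within 10:00–20:00: 10:00–12:30, 12:45–13:45, 16:15–20:00.
Isla ∩ Grace: 10:00–10:45, 11:00–13:45, 14:45–15:45, 16:30–17:00.
Isla ∩ Grace ∩ Uma: 10:00–10:45, 11:00–12:30, 12:45–13:45, 16:30–17:00.
Windows ≥ 30 min: 10:00–10:45, 11:00–12:30, 12:45–13:45, 16:30–17:00.
That's 4 windows.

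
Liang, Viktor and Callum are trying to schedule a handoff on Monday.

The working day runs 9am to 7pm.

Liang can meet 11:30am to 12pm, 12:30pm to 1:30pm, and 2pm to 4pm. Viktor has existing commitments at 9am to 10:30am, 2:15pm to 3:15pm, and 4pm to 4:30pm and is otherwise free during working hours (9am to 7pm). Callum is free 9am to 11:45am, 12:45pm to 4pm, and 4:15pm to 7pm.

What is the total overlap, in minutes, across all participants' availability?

120 minutes

Viktor free within 09:00–19:00: 10:30–14:15, 15:15–16:00, 16:30–19:00.
Liang ∩ Viktor: 11:30–12:00, 12:30–13:30, 14:00–14:15, 15:15–16:00.
Liang ∩ Viktor ∩ Callum: 11:30–11:45, 12:45–13:30, 14:00–14:15, 15:15–16:00.
Total common minutes: 15 + 45 + 15 + 45 = 120.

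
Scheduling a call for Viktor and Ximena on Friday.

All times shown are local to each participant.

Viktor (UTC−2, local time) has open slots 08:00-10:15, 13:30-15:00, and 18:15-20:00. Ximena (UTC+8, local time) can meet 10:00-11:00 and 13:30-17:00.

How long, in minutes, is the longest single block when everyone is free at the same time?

Viktor → UTC: 10:00–12:15, 15:30–17:00, 20:15–22:00.
Ximena → UTC: 02:00–03:00, 05:30–09:00.
Viktor ∩ Ximena: (none).
No common window.

0 minutes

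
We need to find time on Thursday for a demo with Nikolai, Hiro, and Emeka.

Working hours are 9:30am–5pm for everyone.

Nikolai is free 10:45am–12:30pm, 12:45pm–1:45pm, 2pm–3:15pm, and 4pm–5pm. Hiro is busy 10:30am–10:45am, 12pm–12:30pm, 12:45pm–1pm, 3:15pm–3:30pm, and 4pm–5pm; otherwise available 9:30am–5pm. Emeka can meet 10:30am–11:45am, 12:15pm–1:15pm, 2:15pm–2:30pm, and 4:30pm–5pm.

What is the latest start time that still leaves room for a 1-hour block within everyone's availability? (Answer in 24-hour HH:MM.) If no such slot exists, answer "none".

Hiro free within 09:30–17:00: 09:30–10:30, 10:45–12:00, 12:30–12:45, 13:00–15:15, 15:30–16:00.
Nikolai ∩ Hiro: 10:45–12:00, 13:00–13:45, 14:00–15:15.
Nikolai ∩ Hiro ∩ Emeka: 10:45–11:45, 13:00–13:15, 14:15–14:30.
Windows ≥ 60 min: 10:45–11:45.
Latest start in the last window 10:45–11:45 is 11:45 − 60 min = 10:45.

10:45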